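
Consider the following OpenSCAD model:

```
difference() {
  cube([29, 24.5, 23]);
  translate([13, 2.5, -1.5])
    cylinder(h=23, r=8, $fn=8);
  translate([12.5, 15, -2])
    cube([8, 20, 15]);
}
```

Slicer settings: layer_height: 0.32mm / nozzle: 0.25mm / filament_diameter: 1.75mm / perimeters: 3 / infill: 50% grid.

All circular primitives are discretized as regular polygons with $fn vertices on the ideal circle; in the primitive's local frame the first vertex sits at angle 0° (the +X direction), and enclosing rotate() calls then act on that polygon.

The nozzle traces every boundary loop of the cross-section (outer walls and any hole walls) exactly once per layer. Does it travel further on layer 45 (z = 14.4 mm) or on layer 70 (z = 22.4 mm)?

layer 45 (z = 14.4 mm)

Layer 45 (z = 14.4): the cube is present — its section is the full 29×24.5 rectangle (perimeter 107.00 mm); the cylinder at (13, 2.5): section is a regular 8-gon, circumradius r=8 (perimeter = 2·8·8.000·sin(180°/8) = 48.98 mm); the cube at (12.5, 15) does not reach this height (z outside [-2, 13]); After the difference (first − rest): starting from the 29×24.5 cube, the r=8 cylinder at (13, 2.5) partially overlaps it — only the 127.92 mm² overlap (of its 181.02 mm²) is removed, clipping the outline — boundary = 122.97 mm. So its perimeter = 122.97 mm. Layer 70 (z = 22.4): the cube (footprint 29×24.5) is included at this height (perimeter 107.00 mm); the cylinder at (13, 2.5) does not reach this height (z outside [-1.5, 21.5]); the cube at (12.5, 15) does not reach this height (z outside [-2, 13]); After the difference (first − rest): none of the subtracted shapes is present at this height, so the 29×24.5 cube is unchanged — boundary = 107.00 mm. So its perimeter = 107.00 mm. Layer 45 is larger (122.97 vs 107.00 mm).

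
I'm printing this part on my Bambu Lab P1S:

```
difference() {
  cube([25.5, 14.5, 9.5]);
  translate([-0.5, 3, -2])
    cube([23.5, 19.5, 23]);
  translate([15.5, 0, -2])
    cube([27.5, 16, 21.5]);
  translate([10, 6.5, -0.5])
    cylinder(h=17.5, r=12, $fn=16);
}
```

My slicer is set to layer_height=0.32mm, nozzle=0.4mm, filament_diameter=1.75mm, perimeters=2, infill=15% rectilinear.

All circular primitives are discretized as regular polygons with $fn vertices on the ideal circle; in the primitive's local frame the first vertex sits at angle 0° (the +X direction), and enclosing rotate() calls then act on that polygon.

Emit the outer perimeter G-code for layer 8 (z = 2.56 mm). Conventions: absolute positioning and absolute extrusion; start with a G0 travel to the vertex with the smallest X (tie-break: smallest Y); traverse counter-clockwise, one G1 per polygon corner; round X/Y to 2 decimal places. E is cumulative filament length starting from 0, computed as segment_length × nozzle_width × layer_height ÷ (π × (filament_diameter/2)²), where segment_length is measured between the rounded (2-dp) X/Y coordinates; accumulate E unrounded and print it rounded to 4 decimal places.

At z = 2.56 mm: the cube is present — its section is the full 25.5×14.5 rectangle; the cube at (-0.5, 3) is present — its section is the full 23.5×19.5 rectangle; the cube at (15.5, 0) (footprint 27.5×16) is included at this height; the r=12 cylinder at (10, 6.5) contributes a regular 16-gon of circumradius 12; Taking the first minus the rest: starting from the 25.5×14.5 cube, the 23.5×19.5 cube at (-0.5, 3) partially overlaps it — only the 264.50 mm² overlap (of its 458.25 mm²) is removed, clipping the outline; the 27.5×16 cube at (15.5, 0) partially overlaps it — only the 58.75 mm² overlap (of its 440.00 mm²) is removed, clipping the outline; the r=12 cylinder at (10, 6.5) partially overlaps it — only the 46.47 mm² overlap (of its 440.85 mm²) is removed, clipping the outline — 1 connected region. The outline is a single polygon with 3 vertices. Extrusion per mm of travel: 0.4 × 0.32 / (π × 0.875²) = 0.053216. Accumulating E over each segment gives final E = 0.0430.

G0 X0.00 Y0.00 Z2.56
G1 X0.19 Y0.00 E0.0101
G1 X0.00 Y0.28 E0.0281
G1 X0.00 Y0.00 E0.0430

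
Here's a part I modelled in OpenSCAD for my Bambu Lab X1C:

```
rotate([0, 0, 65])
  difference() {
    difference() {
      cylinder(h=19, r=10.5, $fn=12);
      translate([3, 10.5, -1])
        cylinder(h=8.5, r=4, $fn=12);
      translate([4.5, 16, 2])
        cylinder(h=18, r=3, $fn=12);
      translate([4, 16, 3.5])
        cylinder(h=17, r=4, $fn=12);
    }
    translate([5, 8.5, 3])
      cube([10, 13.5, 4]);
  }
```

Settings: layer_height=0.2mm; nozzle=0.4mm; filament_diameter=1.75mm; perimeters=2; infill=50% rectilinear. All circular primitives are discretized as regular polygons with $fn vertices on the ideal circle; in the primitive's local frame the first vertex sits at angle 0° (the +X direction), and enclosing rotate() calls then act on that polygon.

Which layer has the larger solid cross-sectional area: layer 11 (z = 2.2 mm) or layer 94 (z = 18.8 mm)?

layer 94 (z = 18.8 mm)

Layer 11 (z = 2.2): the cylinder: section is a regular 12-gon, circumradius r=10.5 (area = (12/2)·10.500²·sin(360°/12) = 330.75 mm²); the r=4 cylinder at (3, 10.5) gives a regular 12-gon of circumradius 4 (constant along its height) (area = (12/2)·4.000²·sin(360°/12) = 48.00 mm²); the r=3 cylinder at (4.5, 16) gives a regular 12-gon of circumradius 3 (constant along its height) (area = (12/2)·3.000²·sin(360°/12) = 27.00 mm²); the cylinder at (4, 16) is not intersected at this z (z outside [3.5, 20.5]); Taking the first minus the rest: starting from the r=10.5 cylinder (330.75 mm²), the r=4 cylinder at (3, 10.5) partially overlaps it — only the 17.30 mm² overlap (of its 48.00 mm²) is removed, clipping the outline; the r=3 cylinder at (4.5, 16) misses the remaining region (no effect) — area = 313.45 mm²; the cube at (5, 8.5) is absent (z outside [3, 7]); Taking the first minus the rest: none of the subtracted shapes is present at this height, so the result so far is unchanged — area = 313.45 mm²; (whole slice rotated 65° about Z — lengths, areas and connectivity unchanged). So its area = 313.45 mm². Layer 94 (z = 18.8): the r=10.5 cylinder gives a regular 12-gon of circumradius 10.5 (constant along its height) (area = (12/2)·10.500²·sin(360°/12) = 330.75 mm²); the cylinder at (3, 10.5) is absent (z outside [-1, 7.5]); the r=3 cylinder at (4.5, 16) contributes a regular 12-gon of circumradius 3 (area = (12/2)·3.000²·sin(360°/12) = 27.00 mm²); the r=4 cylinder at (4, 16) gives a regular 12-gon of circumradius 4 (constant along its height) (area = (12/2)·4.000²·sin(360°/12) = 48.00 mm²); Taking the first minus the rest: starting from the r=10.5 cylinder (330.75 mm²), the r=3 cylinder at (4.5, 16) misses the remaining region (no effect); the r=4 cylinder at (4, 16) misses the remaining region (no effect) — area = 330.75 mm²; the cube at (5, 8.5) does not reach this height (z outside [3, 7]); Subtracting the remaining from the first: none of the subtracted shapes is present at this height, so that combined region is unchanged — area = 330.75 mm²; (whole slice rotated 65° about Z — lengths, areas and connectivity unchanged). So its area = 330.75 mm². Layer 94 is larger (330.75 vs 313.45 mm²).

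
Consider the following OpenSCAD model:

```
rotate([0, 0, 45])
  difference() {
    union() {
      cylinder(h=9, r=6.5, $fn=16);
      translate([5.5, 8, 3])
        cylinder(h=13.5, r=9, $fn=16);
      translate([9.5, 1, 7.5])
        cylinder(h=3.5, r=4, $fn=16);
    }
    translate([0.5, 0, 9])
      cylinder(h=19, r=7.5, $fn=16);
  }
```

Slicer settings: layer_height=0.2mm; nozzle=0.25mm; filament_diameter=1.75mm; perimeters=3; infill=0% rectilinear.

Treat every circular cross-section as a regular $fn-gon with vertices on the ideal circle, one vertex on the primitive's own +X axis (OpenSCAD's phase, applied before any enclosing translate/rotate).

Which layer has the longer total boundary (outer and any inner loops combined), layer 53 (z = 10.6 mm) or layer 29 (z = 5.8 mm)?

Layer 53 (z = 10.6): the cylinder is absent (z outside [0, 9]); the cylinder at (5.5, 8): section is a regular 16-gon, circumradius r=9 (perimeter = 2·16·9.000·sin(180°/16) = 56.19 mm); the r=4 cylinder at (9.5, 1) contributes a regular 16-gon of circumradius 4 (perimeter = 2·16·4.000·sin(180°/16) = 24.97 mm); Combining (union): the regions partially overlap (shared area 28.57 mm²), so the edge portions inside another operand are dropped and the merged outline is re-measured after clipping — boundary = 60.69 mm; the r=7.5 cylinder at (0.5, 0) gives a regular 16-gon of circumradius 7.5 (constant along its height) (perimeter = 2·16·7.500·sin(180°/16) = 46.82 mm); After the difference (first − rest): starting from that combined region, the r=7.5 cylinder at (0.5, 0) partially overlaps it — only the 65.19 mm² overlap (of its 172.21 mm²) is removed, clipping the outline — boundary = 63.63 mm; (whole slice rotated 45° about Z — lengths, areas and connectivity unchanged). So its perimeter = 63.63 mm. Layer 29 (z = 5.8): the cylinder: section is a regular 16-gon, circumradius r=6.5 (perimeter = 2·16·6.500·sin(180°/16) = 40.58 mm); the r=9 cylinder at (5.5, 8) gives a regular 16-gon of circumradius 9 (constant along its height) (perimeter = 2·16·9.000·sin(180°/16) = 56.19 mm); the cylinder at (9.5, 1) does not reach this height (z outside [7.5, 11]); Merging all regions: the regions partially overlap (shared area 45.08 mm²), so the edge portions inside another operand are dropped and the merged outline is re-measured after clipping — boundary = 70.09 mm; the cylinder at (0.5, 0) is absent (z outside [9, 28]); Subtracting the remaining from the first: none of the subtracted shapes is present at this height, so that combined region is unchanged — boundary = 70.09 mm; (whole slice rotated 45° about Z — lengths, areas and connectivity unchanged). So its perimeter = 70.09 mm. Layer 29 is larger (70.09 vs 63.63 mm).

layer 29 (z = 5.8 mm)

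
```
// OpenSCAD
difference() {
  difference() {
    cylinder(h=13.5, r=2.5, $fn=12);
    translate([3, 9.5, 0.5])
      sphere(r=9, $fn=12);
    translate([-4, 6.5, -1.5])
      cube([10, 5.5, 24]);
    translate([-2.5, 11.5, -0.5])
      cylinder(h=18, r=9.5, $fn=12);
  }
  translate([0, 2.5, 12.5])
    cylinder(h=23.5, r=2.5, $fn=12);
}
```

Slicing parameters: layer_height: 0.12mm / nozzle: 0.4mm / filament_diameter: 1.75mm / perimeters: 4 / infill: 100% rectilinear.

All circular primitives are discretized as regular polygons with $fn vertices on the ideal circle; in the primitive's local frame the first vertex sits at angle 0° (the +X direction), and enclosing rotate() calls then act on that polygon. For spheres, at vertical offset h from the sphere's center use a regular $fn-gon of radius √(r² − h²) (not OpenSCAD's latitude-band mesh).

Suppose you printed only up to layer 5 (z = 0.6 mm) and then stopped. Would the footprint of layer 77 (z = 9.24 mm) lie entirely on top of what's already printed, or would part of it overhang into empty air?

Compare the two slices. At z = 0.6: the r=2.5 cylinder gives a regular 12-gon of circumradius 2.5 (constant along its height) (area = (12/2)·2.500²·sin(360°/12) = 18.75 mm²); the sphere at (3, 9.5): section is a regular 12-gon, circumradius = √(r²−h²) = √(9²−0.1²) = 8.999 (area = (12/2)·8.999²·sin(360°/12) = 242.97 mm²); the cube at (-4, 6.5) is present — its section is the full 10×5.5 rectangle (area 55.00 mm²); the r=9.5 cylinder at (-2.5, 11.5) gives a regular 12-gon of circumradius 9.5 (constant along its height) (area = (12/2)·9.500²·sin(360°/12) = 270.75 mm²); After the difference (first − rest): starting from the r=2.5 cylinder (18.75 mm²), the r=9 sphere at (3, 9.5) partially overlaps it — only the 3.50 mm² overlap (of its 242.97 mm²) is removed, clipping the outline; the 10×5.5 cube at (-4, 6.5) misses the remaining region (no effect); the r=9.5 cylinder at (-2.5, 11.5) misses the remaining region (no effect) — area = 15.25 mm²; the cylinder at (0, 2.5) does not reach this height (z outside [12.5, 36]); After the difference (first − rest): none of the subtracted shapes is present at this height, so that combined region is unchanged — area = 15.25 mm². At z = 9.24: the r=2.5 cylinder contributes a regular 12-gon of circumradius 2.5 (area = (12/2)·2.500²·sin(360°/12) = 18.75 mm²); the r=9 sphere at (3, 9.5) slices to a regular 12-gon of circumradius 2.148 (√(r²−h²) with h=8.74 from center) (area = (12/2)·2.148²·sin(360°/12) = 13.84 mm²); the 10×5.5 cube at (-4, 6.5) contributes its full rectangle (area 55.00 mm²); the r=9.5 cylinder at (-2.5, 11.5) contributes a regular 12-gon of circumradius 9.5 (area = (12/2)·9.500²·sin(360°/12) = 270.75 mm²); After the difference (first − rest): starting from the r=2.5 cylinder (18.75 mm²), the r=9 sphere at (3, 9.5) misses the remaining region (no effect); the 10×5.5 cube at (-4, 6.5) misses the remaining region (no effect); the r=9.5 cylinder at (-2.5, 11.5) misses the remaining region (no effect) — area = 18.75 mm²; the cylinder at (0, 2.5) is absent (z outside [12.5, 36]); After the difference (first − rest): none of the subtracted shapes is present at this height, so the result so far is unchanged — area = 18.75 mm². Checking containment: at z = 9.24 the cross-section extends beyond the z = 0.6 cross-section by about 3.50 mm².

part overhangs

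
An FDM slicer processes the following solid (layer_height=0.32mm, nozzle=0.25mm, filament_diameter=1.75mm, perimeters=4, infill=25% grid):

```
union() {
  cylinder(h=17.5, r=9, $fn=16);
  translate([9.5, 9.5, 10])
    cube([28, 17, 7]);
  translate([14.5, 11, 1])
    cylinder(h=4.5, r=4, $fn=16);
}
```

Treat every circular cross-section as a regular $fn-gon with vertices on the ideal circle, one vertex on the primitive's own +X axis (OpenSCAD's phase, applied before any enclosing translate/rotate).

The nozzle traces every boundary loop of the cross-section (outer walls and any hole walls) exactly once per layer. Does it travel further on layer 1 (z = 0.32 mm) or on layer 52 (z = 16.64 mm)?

Layer 1 (z = 0.32): the r=9 cylinder gives a regular 16-gon of circumradius 9 (constant along its height) (perimeter = 2·16·9.000·sin(180°/16) = 56.19 mm); the cube at (9.5, 9.5) is not intersected at this z (z outside [10, 17]); the cylinder at (14.5, 11) is absent (z outside [1, 5.5]); Merging all regions: only the r=9 cylinder is present, so the union is just that shape — boundary = 56.19 mm. So its perimeter = 56.19 mm. Layer 52 (z = 16.64): the cylinder: section is a regular 16-gon, circumradius r=9 (perimeter = 2·16·9.000·sin(180°/16) = 56.19 mm); the 28×17 cube at (9.5, 9.5) contributes its full rectangle (perimeter 90.00 mm); the cylinder at (14.5, 11) does not reach this height (z outside [1, 5.5]); Merging all regions: the 2 present regions are separate (no shared area or edge), so areas and boundary lengths simply add and each stays a separate island — boundary = 146.19 mm. So its perimeter = 146.19 mm. Layer 52 is larger (146.19 vs 56.19 mm).

layer 52 (z = 16.64 mm)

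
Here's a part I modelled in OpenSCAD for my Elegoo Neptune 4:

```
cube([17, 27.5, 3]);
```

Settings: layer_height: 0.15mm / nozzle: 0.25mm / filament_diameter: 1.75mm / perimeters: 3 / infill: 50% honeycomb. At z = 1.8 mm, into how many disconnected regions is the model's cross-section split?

1

At z = 1.8 mm: the 17×27.5 cube contributes its full rectangle. The result has 1 disconnected region.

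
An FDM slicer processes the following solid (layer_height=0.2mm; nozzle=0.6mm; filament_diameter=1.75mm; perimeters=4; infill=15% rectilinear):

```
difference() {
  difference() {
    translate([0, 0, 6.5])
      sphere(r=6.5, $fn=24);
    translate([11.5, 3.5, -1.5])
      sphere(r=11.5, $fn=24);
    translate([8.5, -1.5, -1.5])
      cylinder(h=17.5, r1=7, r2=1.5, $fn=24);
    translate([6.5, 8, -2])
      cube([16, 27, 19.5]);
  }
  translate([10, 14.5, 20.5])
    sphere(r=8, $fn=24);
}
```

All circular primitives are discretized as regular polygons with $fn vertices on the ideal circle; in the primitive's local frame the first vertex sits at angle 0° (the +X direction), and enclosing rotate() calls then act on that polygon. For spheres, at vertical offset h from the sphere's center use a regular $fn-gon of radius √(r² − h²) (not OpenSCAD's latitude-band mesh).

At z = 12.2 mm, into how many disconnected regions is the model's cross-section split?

1

At z = 12.2 mm: the r=6.5 sphere contributes a regular 24-gon of circumradius √(6.5²−5.7²) = 3.124; the sphere at (11.5, 3.5) is not intersected at this z (|z−center|=13.700 > r=11.5); the cone at (8.5, -1.5): at t=0.783 of its height the radius interpolates to r₁+(r₂−r₁)t = 2.694, giving a regular 24-gon of that circumradius; the cube at (6.5, 8) (footprint 16×27) is included at this height; Taking the first minus the rest: starting from the r=6.5 sphere, the cone at (8.5, -1.5) misses the remaining region (no effect); the 16×27 cube at (6.5, 8) misses the remaining region (no effect) — 1 connected region; the sphere at (10, 14.5) is absent (|z−center|=8.300 > r=8); After the difference (first − rest): none of the subtracted shapes is present at this height, so the result so far is unchanged — 1 connected region. The result has 1 disconnected region.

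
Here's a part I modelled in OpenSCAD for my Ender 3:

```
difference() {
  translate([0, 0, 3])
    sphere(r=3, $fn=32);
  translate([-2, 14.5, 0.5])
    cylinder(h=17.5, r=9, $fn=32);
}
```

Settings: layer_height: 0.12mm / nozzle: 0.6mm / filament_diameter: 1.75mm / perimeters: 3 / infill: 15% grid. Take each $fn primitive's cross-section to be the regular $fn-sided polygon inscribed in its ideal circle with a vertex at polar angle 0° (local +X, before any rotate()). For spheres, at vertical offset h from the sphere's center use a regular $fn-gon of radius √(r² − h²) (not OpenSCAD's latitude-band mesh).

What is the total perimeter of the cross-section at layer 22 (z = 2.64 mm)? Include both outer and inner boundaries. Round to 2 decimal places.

18.68 mm

At z = 2.64 mm: the r=3 sphere slices to a regular 32-gon of circumradius 2.978 (√(r²−h²) with h=0.36 from center) (perimeter = 2·32·2.978·sin(180°/32) = 18.68 mm); the r=9 cylinder at (-2, 14.5) contributes a regular 32-gon of circumradius 9 (perimeter = 2·32·9.000·sin(180°/32) = 56.46 mm); Subtracting the remaining from the first: starting from the r=3 sphere, the r=9 cylinder at (-2, 14.5) misses the remaining region (no effect) — boundary = 18.68 mm. Overall, the cross-section is a single solid region. Total boundary length (outer) = 18.68 mm.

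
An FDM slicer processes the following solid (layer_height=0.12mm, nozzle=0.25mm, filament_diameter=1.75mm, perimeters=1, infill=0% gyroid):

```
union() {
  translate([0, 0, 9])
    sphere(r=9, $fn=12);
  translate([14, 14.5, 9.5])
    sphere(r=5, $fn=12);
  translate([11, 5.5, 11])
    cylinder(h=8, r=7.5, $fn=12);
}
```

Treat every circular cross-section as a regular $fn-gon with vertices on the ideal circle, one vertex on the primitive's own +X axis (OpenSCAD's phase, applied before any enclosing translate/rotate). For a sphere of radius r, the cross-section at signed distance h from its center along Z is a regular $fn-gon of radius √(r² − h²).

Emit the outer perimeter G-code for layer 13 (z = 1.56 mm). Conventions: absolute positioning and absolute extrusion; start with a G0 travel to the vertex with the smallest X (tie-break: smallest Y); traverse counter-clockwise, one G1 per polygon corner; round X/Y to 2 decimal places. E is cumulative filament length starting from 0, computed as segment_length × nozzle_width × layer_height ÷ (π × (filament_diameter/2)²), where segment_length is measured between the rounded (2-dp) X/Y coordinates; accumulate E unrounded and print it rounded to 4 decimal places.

G0 X-5.06 Y0.00 Z1.56
G1 X-4.39 Y-2.53 E0.0326
G1 X-2.53 Y-4.39 E0.0655
G1 X0.00 Y-5.06 E0.0981
G1 X2.53 Y-4.39 E0.1307
G1 X4.39 Y-2.53 E0.1635
G1 X5.06 Y0.00 E0.1962
G1 X4.39 Y2.53 E0.2288
G1 X2.53 Y4.39 E0.2616
G1 X0.00 Y5.06 E0.2943
G1 X-2.53 Y4.39 E0.3269
G1 X-4.39 Y2.53 E0.3597
G1 X-5.06 Y0.00 E0.3924

At z = 1.56 mm: the r=9 sphere slices to a regular 12-gon of circumradius 5.064 (√(r²−h²) with h=7.44 from center); the sphere at (14, 14.5) does not reach this height (|z−center|=7.940 > r=5); the cylinder at (11, 5.5) is absent (z outside [11, 19]); Merging all regions: only the r=9 sphere is present, so the union is just that shape — 1 connected region. The outline is a single polygon with 12 vertices. Extrusion per mm of travel: 0.25 × 0.12 / (π × 0.875²) = 0.012473. Accumulating E over each segment gives final E = 0.3924.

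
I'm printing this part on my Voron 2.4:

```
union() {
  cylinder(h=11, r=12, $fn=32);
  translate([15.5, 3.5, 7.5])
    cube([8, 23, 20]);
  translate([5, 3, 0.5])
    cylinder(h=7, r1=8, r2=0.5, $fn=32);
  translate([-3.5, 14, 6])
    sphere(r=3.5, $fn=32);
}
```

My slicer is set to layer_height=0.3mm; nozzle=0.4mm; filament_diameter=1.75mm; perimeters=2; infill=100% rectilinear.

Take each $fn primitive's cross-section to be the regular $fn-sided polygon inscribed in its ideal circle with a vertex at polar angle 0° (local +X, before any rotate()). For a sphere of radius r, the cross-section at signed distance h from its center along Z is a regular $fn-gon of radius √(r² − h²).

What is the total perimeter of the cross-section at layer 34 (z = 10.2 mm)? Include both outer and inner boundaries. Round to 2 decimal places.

At z = 10.2 mm: the r=12 cylinder contributes a regular 32-gon of circumradius 12 (perimeter = 2·32·12.000·sin(180°/32) = 75.28 mm); the cube at (15.5, 3.5) (footprint 8×23) is included at this height (perimeter 62.00 mm); the cone at (5, 3) is absent (z outside [0.5, 7.5]); the sphere at (-3.5, 14) is not intersected at this z (|z−center|=4.200 > r=3.5); Merging all regions: the 2 present regions are separate (no shared area or edge), so areas and boundary lengths simply add and each stays a separate island — boundary = 137.28 mm. Overall, the cross-section has 2 separate islands. Total boundary length (outer) = 137.28 mm.

137.28 mm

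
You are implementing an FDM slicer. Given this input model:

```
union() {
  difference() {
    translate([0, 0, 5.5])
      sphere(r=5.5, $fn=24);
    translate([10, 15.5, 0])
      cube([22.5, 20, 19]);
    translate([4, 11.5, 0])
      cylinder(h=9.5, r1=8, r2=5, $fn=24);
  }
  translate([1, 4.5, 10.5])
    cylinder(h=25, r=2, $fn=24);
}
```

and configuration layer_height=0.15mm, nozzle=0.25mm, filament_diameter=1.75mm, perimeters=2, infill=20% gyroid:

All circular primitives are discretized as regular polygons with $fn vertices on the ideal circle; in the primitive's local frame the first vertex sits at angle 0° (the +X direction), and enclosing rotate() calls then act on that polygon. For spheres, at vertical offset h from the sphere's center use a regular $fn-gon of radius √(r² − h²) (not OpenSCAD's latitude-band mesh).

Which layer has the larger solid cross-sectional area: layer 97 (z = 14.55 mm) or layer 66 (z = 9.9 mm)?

Layer 97 (z = 14.55): the sphere is not intersected at this z (|z−center|=9.050 > r=5.5); the cube at (10, 15.5) is present — its section is the full 22.5×20 rectangle (area 450.00 mm²); the cone at (4, 11.5) does not reach this height (z outside [0, 9.5]); Taking the first minus the rest: the first operand is absent here, so nothing remains; the r=2 cylinder at (1, 4.5) gives a regular 24-gon of circumradius 2 (constant along its height) (area = (24/2)·2.000²·sin(360°/24) = 12.42 mm²); Taking the union: only the r=2 cylinder at (1, 4.5) is present, so the union is just that shape — area = 12.42 mm². So its area = 12.42 mm². Layer 66 (z = 9.9): the r=5.5 sphere slices to a regular 24-gon of circumradius 3.300 (√(r²−h²) with h=4.4 from center) (area = (24/2)·3.300²·sin(360°/24) = 33.82 mm²); the 22.5×20 cube at (10, 15.5) contributes its full rectangle (area 450.00 mm²); the cone at (4, 11.5) is not intersected at this z (z outside [0, 9.5]); Subtracting the remaining from the first: starting from the r=5.5 sphere (33.82 mm²), the 22.5×20 cube at (10, 15.5) misses the remaining region (no effect) — area = 33.82 mm²; the cylinder at (1, 4.5) does not reach this height (z outside [10.5, 35.5]); Merging all regions: only that combined region is present, so the union is just that shape — area = 33.82 mm². So its area = 33.82 mm². Layer 66 is larger (33.82 vs 12.42 mm²).

layer 66 (z = 9.9 mm)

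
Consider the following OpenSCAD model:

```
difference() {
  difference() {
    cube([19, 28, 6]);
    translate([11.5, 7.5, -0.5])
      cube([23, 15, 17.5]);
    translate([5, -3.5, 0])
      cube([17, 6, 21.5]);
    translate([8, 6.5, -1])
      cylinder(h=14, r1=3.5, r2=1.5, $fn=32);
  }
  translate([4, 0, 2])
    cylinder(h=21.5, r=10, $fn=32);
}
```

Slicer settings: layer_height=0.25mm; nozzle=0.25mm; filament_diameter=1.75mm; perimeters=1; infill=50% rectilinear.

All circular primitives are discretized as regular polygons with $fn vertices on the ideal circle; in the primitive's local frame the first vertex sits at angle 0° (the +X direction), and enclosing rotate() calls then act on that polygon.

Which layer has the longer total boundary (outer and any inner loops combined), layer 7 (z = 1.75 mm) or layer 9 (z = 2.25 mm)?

Layer 7 (z = 1.75): the 19×28 cube contributes its full rectangle (perimeter 94.00 mm); the 23×15 cube at (11.5, 7.5) contributes its full rectangle (perimeter 76.00 mm); the cube at (5, -3.5) is present — its section is the full 17×6 rectangle (perimeter 46.00 mm); the cone at (8, 6.5) contributes a regular 32-gon of circumradius 3.107 (interpolated between r1=3.5 and r2=1.5 at t=0.196) (perimeter = 2·32·3.107·sin(180°/32) = 19.49 mm); After the difference (first − rest): starting from the 19×28 cube, the 23×15 cube at (11.5, 7.5) partially overlaps it — only the 112.50 mm² overlap (of its 345.00 mm²) is removed, clipping the outline; the 17×6 cube at (5, -3.5) partially overlaps it — only the 35.00 mm² overlap (of its 102.00 mm²) is removed, clipping the outline; the cone at (8, 6.5) lies wholly inside it (removes its full 30.14 mm² and its 19.49 mm outline becomes a hole wall) — boundary (outer + 1 inner loop) = 128.49 mm; the cylinder at (4, 0) is not intersected at this z (z outside [2, 23.5]); Subtracting the remaining from the first: none of the subtracted shapes is present at this height, so the result so far is unchanged — boundary (outer + 1 inner loop) = 128.49 mm. So its perimeter = 128.49 mm. Layer 9 (z = 2.25): the cube (footprint 19×28) is included at this height (perimeter 94.00 mm); the cube at (11.5, 7.5) (footprint 23×15) is included at this height (perimeter 76.00 mm); the cube at (5, -3.5) is present — its section is the full 17×6 rectangle (perimeter 46.00 mm); the cone at (8, 6.5) contributes a regular 32-gon of circumradius 3.036 (interpolated between r1=3.5 and r2=1.5 at t=0.232) (perimeter = 2·32·3.036·sin(180°/32) = 19.04 mm); Taking the first minus the rest: starting from the 19×28 cube, the 23×15 cube at (11.5, 7.5) partially overlaps it — only the 112.50 mm² overlap (of its 345.00 mm²) is removed, clipping the outline; the 17×6 cube at (5, -3.5) partially overlaps it — only the 35.00 mm² overlap (of its 102.00 mm²) is removed, clipping the outline; the cone at (8, 6.5) lies wholly inside it (removes its full 28.77 mm² and its 19.04 mm outline becomes a hole wall) — boundary (outer + 1 inner loop) = 128.04 mm; the r=10 cylinder at (4, 0) contributes a regular 32-gon of circumradius 10 (perimeter = 2·32·10.000·sin(180°/32) = 62.73 mm); Subtracting the remaining from the first: starting from the result so far, the r=10 cylinder at (4, 0) partially overlaps it — only the 67.99 mm² overlap (of its 312.14 mm²) is removed, clipping the outline — boundary = 101.45 mm. So its perimeter = 101.45 mm. Layer 7 is larger (128.49 vs 101.45 mm).

layer 7 (z = 1.75 mm)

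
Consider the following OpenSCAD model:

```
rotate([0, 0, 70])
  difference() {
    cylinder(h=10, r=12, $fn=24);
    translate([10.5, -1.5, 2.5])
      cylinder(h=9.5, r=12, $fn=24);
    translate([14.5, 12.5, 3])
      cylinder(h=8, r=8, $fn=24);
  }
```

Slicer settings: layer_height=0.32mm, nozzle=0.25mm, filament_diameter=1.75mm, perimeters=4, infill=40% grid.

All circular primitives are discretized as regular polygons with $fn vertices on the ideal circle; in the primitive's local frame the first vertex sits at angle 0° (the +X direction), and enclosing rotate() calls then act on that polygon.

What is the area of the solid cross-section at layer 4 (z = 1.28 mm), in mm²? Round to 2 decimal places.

447.24 mm²

At z = 1.28 mm: the r=12 cylinder contributes a regular 24-gon of circumradius 12 (area = (24/2)·12.000²·sin(360°/24) = 447.24 mm²); the cylinder at (10.5, -1.5) does not reach this height (z outside [2.5, 12]); the cylinder at (14.5, 12.5) does not reach this height (z outside [3, 11]); Subtracting the remaining from the first: none of the subtracted shapes is present at this height, so the r=12 cylinder is unchanged — area = 447.24 mm²; (rotated 70° about Z; rotation is an isometry so areas/perimeters/island counts are preserved). Overall, the cross-section is a single solid region. Net area = 447.24 mm².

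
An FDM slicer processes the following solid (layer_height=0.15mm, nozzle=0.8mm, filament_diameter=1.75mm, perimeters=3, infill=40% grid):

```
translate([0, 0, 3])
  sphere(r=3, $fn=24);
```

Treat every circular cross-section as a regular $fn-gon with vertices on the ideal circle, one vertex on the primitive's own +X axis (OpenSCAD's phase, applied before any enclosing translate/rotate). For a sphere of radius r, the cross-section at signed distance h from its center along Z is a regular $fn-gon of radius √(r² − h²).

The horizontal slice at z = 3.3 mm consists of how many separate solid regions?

At z = 3.3 mm: the r=3 sphere contributes a regular 24-gon of circumradius √(3²−0.3²) = 2.985. The result has 1 disconnected region.

1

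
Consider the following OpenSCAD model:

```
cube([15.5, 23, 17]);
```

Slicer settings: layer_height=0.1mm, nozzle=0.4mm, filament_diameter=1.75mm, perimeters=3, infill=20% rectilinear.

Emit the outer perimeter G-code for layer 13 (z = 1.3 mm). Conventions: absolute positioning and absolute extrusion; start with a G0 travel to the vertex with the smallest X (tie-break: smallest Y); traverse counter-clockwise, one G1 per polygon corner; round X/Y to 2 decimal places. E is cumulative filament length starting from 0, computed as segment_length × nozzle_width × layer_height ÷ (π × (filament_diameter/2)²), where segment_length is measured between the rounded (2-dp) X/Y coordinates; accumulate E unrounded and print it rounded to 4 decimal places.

At z = 1.3 mm: the cube is present — its section is the full 15.5×23 rectangle. The outline is a single polygon with 4 vertices. Extrusion per mm of travel: 0.4 × 0.1 / (π × 0.875²) = 0.016630. Accumulating E over each segment gives final E = 1.2805.

G0 X0.00 Y0.00 Z1.30
G1 X15.50 Y0.00 E0.2578
G1 X15.50 Y23.00 E0.6403
G1 X0.00 Y23.00 E0.8980
G1 X0.00 Y0.00 E1.2805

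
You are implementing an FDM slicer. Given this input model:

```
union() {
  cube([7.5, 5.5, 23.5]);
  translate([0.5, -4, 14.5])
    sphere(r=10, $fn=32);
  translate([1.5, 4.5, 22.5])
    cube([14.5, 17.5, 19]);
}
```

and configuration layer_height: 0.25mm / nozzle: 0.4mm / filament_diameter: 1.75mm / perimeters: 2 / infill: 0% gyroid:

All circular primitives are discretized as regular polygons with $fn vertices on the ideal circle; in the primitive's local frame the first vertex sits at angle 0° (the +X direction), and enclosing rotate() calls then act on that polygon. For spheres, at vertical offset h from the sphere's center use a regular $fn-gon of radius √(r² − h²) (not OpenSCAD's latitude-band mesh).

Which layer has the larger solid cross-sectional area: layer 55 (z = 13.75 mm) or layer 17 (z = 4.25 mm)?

layer 55 (z = 13.75 mm)

Layer 55 (z = 13.75): the cube is present — its section is the full 7.5×5.5 rectangle (area 41.25 mm²); the sphere at (0.5, -4): section is a regular 32-gon, circumradius = √(r²−h²) = √(10²−0.75²) = 9.972 (area = (32/2)·9.972²·sin(360°/32) = 310.39 mm²); the cube at (1.5, 4.5) does not reach this height (z outside [22.5, 41.5]); Merging all regions: the regions partially overlap — summed areas 351.64 mm² minus the doubly-counted overlap 37.19 mm² gives 314.45 mm² — area = 314.45 mm². So its area = 314.45 mm². Layer 17 (z = 4.25): the cube (footprint 7.5×5.5) is included at this height (area 41.25 mm²); the sphere at (0.5, -4) is not intersected at this z (|z−center|=10.250 > r=10); the cube at (1.5, 4.5) does not reach this height (z outside [22.5, 41.5]); Merging all regions: only the 7.5×5.5 cube is present, so the union is just that shape — area = 41.25 mm². So its area = 41.25 mm². Layer 55 is larger (314.45 vs 41.25 mm²).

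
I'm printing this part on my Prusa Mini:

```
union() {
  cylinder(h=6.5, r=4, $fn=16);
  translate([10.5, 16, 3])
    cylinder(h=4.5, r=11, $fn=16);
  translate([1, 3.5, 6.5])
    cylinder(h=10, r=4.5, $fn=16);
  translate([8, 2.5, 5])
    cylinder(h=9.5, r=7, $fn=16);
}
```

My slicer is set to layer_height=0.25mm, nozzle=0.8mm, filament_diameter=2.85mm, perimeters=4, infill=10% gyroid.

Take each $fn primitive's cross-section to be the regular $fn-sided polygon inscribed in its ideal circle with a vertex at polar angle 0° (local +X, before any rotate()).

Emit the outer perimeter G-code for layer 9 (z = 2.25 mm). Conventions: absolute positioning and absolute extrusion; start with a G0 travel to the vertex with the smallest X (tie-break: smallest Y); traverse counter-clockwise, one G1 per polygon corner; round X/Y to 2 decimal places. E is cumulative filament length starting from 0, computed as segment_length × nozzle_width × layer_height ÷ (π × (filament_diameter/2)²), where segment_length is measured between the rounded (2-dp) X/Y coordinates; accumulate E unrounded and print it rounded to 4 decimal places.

At z = 2.25 mm: the r=4 cylinder contributes a regular 16-gon of circumradius 4; the cylinder at (10.5, 16) does not reach this height (z outside [3, 7.5]); the cylinder at (1, 3.5) is absent (z outside [6.5, 16.5]); the cylinder at (8, 2.5) is not intersected at this z (z outside [5, 14.5]); Combining (union): only the r=4 cylinder is present, so the union is just that shape — 1 connected region. The outline is a single polygon with 16 vertices. Extrusion per mm of travel: 0.8 × 0.25 / (π × 1.425²) = 0.031351. Accumulating E over each segment gives final E = 0.7834.

G0 X-4.00 Y0.00 Z2.25
G1 X-3.70 Y-1.53 E0.0489
G1 X-2.83 Y-2.83 E0.0979
G1 X-1.53 Y-3.70 E0.1470
G1 X0.00 Y-4.00 E0.1958
G1 X1.53 Y-3.70 E0.2447
G1 X2.83 Y-2.83 E0.2938
G1 X3.70 Y-1.53 E0.3428
G1 X4.00 Y0.00 E0.3917
G1 X3.70 Y1.53 E0.4406
G1 X2.83 Y2.83 E0.4896
G1 X1.53 Y3.70 E0.5386
G1 X0.00 Y4.00 E0.5875
G1 X-1.53 Y3.70 E0.6364
G1 X-2.83 Y2.83 E0.6854
G1 X-3.70 Y1.53 E0.7345
G1 X-4.00 Y0.00 E0.7834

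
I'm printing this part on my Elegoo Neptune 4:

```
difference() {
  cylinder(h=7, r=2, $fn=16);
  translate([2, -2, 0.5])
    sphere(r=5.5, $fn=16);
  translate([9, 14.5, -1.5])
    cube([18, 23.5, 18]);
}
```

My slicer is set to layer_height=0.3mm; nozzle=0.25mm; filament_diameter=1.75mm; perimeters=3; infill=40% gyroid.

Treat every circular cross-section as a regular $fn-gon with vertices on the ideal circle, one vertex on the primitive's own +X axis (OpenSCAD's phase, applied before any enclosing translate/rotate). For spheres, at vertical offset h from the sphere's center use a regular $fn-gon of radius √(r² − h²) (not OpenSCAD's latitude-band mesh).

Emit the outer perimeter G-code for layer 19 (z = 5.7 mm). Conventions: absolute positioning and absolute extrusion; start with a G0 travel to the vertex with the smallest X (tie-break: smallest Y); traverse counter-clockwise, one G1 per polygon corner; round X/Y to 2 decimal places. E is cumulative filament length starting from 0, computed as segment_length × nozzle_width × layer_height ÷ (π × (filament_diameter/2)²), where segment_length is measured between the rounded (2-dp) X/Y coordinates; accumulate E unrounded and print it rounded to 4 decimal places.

At z = 5.7 mm: the cylinder: section is a regular 16-gon, circumradius r=2; the r=5.5 sphere at (2, -2) contributes a regular 16-gon of circumradius √(5.5²−5.2²) = 1.792; the cube at (9, 14.5) (footprint 18×23.5) is included at this height; Taking the first minus the rest: starting from the r=2 cylinder, the r=5.5 sphere at (2, -2) partially overlaps it — only the 1.53 mm² overlap (of its 9.83 mm²) is removed, clipping the outline; the 18×23.5 cube at (9, 14.5) misses the remaining region (no effect) — 1 connected region. The outline is a single polygon with 18 vertices. Extrusion per mm of travel: 0.25 × 0.3 / (π × 0.875²) = 0.031181. Accumulating E over each segment gives final E = 0.3908.

G0 X-2.00 Y0.00 Z5.70
G1 X-1.85 Y-0.77 E0.0245
G1 X-1.41 Y-1.41 E0.0487
G1 X-0.77 Y-1.85 E0.0729
G1 X0.00 Y-2.00 E0.0974
G1 X0.22 Y-1.96 E0.1043
G1 X0.34 Y-1.31 E0.1249
G1 X0.73 Y-0.73 E0.1467
G1 X1.31 Y-0.34 E0.1685
G1 X1.96 Y-0.22 E0.1891
G1 X2.00 Y0.00 E0.1961
G1 X1.85 Y0.77 E0.2206
G1 X1.41 Y1.41 E0.2448
G1 X0.77 Y1.85 E0.2690
G1 X0.00 Y2.00 E0.2935
G1 X-0.77 Y1.85 E0.3179
G1 X-1.41 Y1.41 E0.3421
G1 X-1.85 Y0.77 E0.3664
G1 X-2.00 Y0.00 E0.3908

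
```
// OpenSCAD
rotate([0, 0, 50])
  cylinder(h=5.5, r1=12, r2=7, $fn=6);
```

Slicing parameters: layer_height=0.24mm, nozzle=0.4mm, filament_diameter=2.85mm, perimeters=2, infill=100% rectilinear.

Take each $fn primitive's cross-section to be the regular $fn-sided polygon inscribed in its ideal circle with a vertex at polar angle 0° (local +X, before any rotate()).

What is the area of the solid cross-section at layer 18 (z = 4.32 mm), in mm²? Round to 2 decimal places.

At z = 4.32 mm: the cone (r1=12→r2=7) has section circumradius 8.073 here — a regular 6-gon (area = (6/2)·8.073²·sin(360°/6) = 169.31 mm²); (rotated 50° about Z; rotation is an isometry so areas/perimeters/island counts are preserved). Overall, the cross-section is a single solid region. Net area = 169.31 mm².

169.31 mm²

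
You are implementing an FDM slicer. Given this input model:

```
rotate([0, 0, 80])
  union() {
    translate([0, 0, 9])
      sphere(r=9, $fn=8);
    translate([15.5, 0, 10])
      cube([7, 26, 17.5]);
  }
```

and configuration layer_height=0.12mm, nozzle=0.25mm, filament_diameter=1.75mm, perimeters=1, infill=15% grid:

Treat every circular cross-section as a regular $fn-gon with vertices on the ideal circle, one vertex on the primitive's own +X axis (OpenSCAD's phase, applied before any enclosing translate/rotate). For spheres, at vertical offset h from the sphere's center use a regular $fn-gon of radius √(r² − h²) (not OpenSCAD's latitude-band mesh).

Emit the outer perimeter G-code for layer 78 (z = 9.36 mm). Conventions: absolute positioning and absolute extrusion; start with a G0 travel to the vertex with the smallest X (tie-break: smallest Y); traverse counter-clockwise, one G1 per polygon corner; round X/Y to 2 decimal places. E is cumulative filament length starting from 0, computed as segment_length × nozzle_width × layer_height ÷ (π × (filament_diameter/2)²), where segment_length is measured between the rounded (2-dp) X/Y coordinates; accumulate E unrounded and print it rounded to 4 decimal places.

At z = 9.36 mm: the r=9 sphere contributes a regular 8-gon of circumradius √(9²−0.36²) = 8.993; the cube at (15.5, 0) does not reach this height (z outside [10, 27.5]); Merging all regions: only the r=9 sphere is present, so the union is just that shape — 1 connected region; (whole slice rotated 80° about Z — lengths, areas and connectivity unchanged). The outline is a single polygon with 8 vertices. Extrusion per mm of travel: 0.25 × 0.12 / (π × 0.875²) = 0.012473. Accumulating E over each segment gives final E = 0.6871.

G0 X-8.86 Y1.56 Z9.36
G1 X-7.37 Y-5.16 E0.0859
G1 X-1.56 Y-8.86 E0.1718
G1 X5.16 Y-7.37 E0.2576
G1 X8.86 Y-1.56 E0.3435
G1 X7.37 Y5.16 E0.4294
G1 X1.56 Y8.86 E0.5153
G1 X-5.16 Y7.37 E0.6011
G1 X-8.86 Y1.56 E0.6871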